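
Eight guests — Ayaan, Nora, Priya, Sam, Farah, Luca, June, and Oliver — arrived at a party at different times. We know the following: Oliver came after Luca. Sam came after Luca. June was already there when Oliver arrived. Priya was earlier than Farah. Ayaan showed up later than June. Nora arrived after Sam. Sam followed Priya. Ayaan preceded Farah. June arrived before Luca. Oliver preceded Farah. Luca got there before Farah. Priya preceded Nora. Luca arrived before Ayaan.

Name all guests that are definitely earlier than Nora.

Directly stated before Nora: Priya and Sam.
June reaches Nora via June → Luca → Sam → Nora.
Luca reaches Nora via Luca → Sam → Nora.
No chain forces Ayaan (or any of the others) ahead of Nora.

June, Luca, Priya, Sam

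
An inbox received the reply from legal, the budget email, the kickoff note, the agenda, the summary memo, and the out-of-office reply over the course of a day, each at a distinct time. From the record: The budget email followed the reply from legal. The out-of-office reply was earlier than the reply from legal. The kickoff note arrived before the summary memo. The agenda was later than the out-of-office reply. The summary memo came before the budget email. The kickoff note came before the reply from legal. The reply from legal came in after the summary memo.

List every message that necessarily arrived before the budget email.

the kickoff note, the out-of-office reply, the reply from legal, the summary memo

Directly stated before the budget email: the reply from legal and the summary memo.
The kickoff note reaches the budget email via the kickoff note → the reply from legal → the budget email.
The out-of-office reply reaches the budget email via the out-of-office reply → the reply from legal → the budget email.
No chain forces the agenda ahead of the budget email.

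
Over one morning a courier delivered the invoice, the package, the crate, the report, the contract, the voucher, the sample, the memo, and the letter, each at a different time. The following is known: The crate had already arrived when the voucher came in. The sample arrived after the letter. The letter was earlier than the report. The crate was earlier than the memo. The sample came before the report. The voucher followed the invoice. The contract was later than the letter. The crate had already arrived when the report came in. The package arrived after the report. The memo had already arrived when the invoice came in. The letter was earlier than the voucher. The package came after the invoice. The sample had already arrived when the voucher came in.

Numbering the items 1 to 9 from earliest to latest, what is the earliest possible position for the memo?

2

The crate must come before the memo — 1 forced predecessor.
Nothing else is forced ahead of the memo, so its earliest slot is position 1 + 1 = 2.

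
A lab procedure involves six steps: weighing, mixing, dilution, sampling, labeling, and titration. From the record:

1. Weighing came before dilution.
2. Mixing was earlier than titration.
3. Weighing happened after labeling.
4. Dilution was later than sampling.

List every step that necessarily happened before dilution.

labeling, sampling, weighing

Directly stated before dilution: sampling and weighing.
Labeling reaches dilution via labeling → weighing → dilution.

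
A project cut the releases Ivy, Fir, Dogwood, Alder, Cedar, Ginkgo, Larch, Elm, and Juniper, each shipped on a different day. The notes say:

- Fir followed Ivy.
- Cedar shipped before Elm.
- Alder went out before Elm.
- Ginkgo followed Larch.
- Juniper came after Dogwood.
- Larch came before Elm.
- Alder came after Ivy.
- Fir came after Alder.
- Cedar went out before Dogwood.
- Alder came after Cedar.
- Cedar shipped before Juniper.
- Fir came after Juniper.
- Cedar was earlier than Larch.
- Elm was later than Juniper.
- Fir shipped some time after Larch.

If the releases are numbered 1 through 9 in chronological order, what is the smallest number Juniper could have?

Cedar and Dogwood must both come before Juniper — 2 forced predecessors.
Nothing else is forced ahead of Juniper, so its earliest slot is position 2 + 1 = 3.

3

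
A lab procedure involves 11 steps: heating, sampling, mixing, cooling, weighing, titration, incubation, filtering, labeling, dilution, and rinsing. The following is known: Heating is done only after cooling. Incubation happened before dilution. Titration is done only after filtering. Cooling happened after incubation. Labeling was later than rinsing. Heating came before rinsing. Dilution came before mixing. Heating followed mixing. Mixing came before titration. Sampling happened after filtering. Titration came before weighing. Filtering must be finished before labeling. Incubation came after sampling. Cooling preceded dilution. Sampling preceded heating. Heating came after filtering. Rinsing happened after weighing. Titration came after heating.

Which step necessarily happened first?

Filtering has a chain of constraints placing it before every other step, so filtering must be first.

filtering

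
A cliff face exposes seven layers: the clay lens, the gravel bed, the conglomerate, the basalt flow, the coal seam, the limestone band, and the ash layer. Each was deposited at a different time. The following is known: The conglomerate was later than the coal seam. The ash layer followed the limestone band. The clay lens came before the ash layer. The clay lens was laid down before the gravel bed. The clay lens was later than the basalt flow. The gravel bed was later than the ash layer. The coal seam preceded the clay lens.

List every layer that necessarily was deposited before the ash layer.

the basalt flow, the clay lens, the coal seam, the limestone band

Directly stated before the ash layer: the clay lens and the limestone band.
The basalt flow reaches the ash layer via the basalt flow → the clay lens → the ash layer.
The coal seam reaches the ash layer via the coal seam → the clay lens → the ash layer.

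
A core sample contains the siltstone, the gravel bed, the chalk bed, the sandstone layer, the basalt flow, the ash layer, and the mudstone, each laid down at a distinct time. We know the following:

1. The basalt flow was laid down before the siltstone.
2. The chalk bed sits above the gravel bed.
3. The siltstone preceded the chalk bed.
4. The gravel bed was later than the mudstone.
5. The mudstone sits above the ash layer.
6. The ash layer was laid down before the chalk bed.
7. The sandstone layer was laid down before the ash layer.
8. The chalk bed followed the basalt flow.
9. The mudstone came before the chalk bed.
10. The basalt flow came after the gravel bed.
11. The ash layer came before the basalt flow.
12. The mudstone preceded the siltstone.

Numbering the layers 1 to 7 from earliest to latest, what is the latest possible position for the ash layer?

The ash layer must come before the basalt flow, the chalk bed, the gravel bed, the mudstone, and the siltstone — 5 layers forced after it.
Everything else can be placed before the ash layer in some valid order, so the ash layer can sit as late as position 7 − 5 = 2.

2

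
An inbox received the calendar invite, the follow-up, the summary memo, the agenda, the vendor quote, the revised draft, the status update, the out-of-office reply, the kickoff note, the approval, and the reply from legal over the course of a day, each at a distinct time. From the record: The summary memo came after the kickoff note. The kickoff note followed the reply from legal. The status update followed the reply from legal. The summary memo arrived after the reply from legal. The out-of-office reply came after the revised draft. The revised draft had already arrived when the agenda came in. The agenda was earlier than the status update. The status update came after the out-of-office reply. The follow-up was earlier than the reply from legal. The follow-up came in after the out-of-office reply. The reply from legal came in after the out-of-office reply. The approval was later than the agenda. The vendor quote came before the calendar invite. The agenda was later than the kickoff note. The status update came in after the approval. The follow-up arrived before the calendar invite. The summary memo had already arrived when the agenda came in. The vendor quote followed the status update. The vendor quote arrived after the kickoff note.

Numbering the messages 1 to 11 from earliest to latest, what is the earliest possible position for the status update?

9

The agenda, the approval, the follow-up, the kickoff note, the out-of-office reply, the reply from legal, the revised draft, and the summary memo must all come before the status update — 8 forced predecessors.
Nothing else is forced ahead of the status update, so its earliest slot is position 8 + 1 = 9.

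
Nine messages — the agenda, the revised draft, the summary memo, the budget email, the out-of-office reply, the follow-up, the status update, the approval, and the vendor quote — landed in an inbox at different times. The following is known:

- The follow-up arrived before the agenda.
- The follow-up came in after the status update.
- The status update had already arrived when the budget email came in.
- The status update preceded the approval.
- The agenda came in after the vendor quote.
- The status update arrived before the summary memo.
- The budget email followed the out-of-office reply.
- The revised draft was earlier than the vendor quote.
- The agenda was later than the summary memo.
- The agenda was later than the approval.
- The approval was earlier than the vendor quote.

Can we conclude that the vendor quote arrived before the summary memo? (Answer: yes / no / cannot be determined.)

No chain of stated constraints runs from the vendor quote to the summary memo, and none runs from the summary memo to the vendor quote either.
So the relative order of the vendor quote and the summary memo is not fixed by the given facts.

cannot be determined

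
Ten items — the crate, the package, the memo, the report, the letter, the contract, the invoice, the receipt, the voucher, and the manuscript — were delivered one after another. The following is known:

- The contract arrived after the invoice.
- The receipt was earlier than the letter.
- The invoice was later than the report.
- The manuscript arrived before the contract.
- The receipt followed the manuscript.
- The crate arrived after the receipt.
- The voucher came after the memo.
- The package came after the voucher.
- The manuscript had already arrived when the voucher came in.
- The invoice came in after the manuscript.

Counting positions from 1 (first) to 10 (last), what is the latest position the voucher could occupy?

9

The voucher must come before the package — 1 item forced after it.
Everything else can be placed before the voucher in some valid order, so the voucher can sit as late as position 10 − 1 = 9.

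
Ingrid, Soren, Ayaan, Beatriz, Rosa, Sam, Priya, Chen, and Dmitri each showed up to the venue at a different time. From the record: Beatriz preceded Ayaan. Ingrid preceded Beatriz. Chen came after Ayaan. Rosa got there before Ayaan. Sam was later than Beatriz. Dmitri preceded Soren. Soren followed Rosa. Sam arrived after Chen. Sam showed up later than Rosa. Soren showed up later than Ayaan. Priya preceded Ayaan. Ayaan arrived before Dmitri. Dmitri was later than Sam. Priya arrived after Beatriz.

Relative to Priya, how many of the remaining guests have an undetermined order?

Forced before Priya: Beatriz and Ingrid; forced after Priya: Ayaan, Chen, Dmitri, Sam, and Soren.
That leaves Rosa with no forced order relative to Priya — 1.

1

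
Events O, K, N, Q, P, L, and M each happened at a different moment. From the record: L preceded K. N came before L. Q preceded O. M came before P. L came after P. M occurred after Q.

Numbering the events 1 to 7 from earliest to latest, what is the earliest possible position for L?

5

M, N, P, and Q must all come before L — 4 forced predecessors.
Nothing else is forced ahead of L, so its earliest slot is position 4 + 1 = 5.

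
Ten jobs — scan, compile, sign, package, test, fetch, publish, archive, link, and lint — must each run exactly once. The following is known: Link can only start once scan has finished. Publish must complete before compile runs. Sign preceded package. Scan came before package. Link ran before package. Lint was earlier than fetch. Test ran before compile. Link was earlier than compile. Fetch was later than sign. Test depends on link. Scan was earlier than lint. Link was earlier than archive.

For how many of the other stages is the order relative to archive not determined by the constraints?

7

Forced before archive: link and scan.
That leaves compile, fetch, lint, package, publish, sign, and test with no forced order relative to archive — 7.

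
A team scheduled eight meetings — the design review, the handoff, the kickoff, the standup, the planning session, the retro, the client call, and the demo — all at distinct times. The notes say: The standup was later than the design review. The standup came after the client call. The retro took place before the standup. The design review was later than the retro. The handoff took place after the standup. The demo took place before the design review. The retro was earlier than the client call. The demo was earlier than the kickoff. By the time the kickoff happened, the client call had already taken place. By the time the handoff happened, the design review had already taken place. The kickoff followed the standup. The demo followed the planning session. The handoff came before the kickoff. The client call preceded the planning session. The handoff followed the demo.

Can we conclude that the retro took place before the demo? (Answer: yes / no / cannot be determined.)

yes

Chain the constraints: the retro → the client call → the planning session → the demo. Each link is directly stated, so the retro comes before the demo.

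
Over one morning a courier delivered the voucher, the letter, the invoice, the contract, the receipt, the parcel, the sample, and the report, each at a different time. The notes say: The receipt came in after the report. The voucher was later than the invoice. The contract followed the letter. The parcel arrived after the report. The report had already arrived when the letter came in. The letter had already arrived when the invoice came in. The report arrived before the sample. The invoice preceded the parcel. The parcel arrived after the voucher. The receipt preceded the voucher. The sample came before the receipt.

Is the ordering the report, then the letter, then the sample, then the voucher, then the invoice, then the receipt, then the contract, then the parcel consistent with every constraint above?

no

The constraints require the receipt before the voucher, but in the proposed sequence the voucher appears ahead of the receipt. That one violation is enough.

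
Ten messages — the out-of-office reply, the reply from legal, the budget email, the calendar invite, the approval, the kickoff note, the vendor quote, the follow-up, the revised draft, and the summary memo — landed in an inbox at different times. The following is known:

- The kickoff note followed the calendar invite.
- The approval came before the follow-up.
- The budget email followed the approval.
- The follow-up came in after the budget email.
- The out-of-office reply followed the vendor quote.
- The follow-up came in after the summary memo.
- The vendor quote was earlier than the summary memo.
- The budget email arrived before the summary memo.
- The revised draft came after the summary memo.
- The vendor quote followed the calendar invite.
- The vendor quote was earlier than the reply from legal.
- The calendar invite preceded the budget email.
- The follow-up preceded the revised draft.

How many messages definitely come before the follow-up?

Directly stated before the follow-up: the approval, the budget email, and the summary memo.
The calendar invite reaches the follow-up via the calendar invite → the budget email → the follow-up.
The vendor quote reaches the follow-up via the vendor quote → the summary memo → the follow-up.
No chain forces the kickoff note (or any of the others) ahead of the follow-up.
That's the approval, the budget email, the calendar invite, the summary memo, and the vendor quote — 5 in all.

5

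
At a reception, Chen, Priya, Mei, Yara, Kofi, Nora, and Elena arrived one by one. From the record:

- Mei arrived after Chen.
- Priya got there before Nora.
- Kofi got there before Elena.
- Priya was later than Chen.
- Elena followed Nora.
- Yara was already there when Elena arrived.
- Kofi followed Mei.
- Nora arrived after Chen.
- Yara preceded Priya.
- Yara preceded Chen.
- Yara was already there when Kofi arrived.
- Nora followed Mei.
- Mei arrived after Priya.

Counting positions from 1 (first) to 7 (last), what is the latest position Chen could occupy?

Chen must come before Elena, Kofi, Mei, Nora, and Priya — 5 guests forced after them.
Everything else can be placed before Chen in some valid order, so Chen can sit as late as position 7 − 5 = 2.

2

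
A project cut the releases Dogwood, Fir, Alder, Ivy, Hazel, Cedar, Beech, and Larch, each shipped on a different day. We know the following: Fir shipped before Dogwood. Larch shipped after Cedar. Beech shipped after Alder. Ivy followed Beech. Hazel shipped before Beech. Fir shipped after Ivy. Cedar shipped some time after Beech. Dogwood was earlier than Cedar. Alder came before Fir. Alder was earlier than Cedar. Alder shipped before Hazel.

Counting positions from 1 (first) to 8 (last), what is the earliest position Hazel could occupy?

2

Alder must come before Hazel — 1 forced predecessor.
Nothing else is forced ahead of Hazel, so its earliest slot is position 1 + 1 = 2.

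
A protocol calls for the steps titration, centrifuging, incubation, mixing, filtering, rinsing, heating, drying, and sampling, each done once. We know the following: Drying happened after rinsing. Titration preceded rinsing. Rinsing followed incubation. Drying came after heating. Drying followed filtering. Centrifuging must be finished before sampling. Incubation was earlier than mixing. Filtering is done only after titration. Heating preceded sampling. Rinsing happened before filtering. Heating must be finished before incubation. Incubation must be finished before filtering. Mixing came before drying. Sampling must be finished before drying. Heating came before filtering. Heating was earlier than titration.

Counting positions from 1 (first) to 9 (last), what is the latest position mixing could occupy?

8

Mixing must come before drying — 1 step forced after it.
Everything else can be placed before mixing in some valid order, so mixing can sit as late as position 9 − 1 = 8.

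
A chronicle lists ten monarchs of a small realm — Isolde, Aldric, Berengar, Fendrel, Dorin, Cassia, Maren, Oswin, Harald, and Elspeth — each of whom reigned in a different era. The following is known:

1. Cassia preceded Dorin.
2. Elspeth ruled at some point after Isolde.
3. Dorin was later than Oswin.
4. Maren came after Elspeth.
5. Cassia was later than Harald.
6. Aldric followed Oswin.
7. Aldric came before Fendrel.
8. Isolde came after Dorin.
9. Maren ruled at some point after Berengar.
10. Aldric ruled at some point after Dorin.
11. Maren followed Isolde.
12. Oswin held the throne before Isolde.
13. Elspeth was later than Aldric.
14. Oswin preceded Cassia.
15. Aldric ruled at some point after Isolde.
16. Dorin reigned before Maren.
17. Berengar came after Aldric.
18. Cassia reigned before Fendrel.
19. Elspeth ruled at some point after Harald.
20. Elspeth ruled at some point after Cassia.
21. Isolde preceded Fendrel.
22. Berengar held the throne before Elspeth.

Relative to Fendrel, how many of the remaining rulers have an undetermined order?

Forced before Fendrel: Aldric, Cassia, Dorin, Harald, Isolde, and Oswin.
That leaves Berengar, Elspeth, and Maren with no forced order relative to Fendrel — 3.

3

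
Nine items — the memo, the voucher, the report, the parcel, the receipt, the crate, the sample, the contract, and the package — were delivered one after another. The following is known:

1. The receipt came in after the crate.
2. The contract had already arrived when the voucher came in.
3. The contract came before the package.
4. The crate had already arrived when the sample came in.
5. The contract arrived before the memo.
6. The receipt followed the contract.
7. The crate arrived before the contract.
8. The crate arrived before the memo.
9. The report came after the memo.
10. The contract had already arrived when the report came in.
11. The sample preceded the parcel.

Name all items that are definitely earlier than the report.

the contract, the crate, the memo

Directly stated before the report: the contract and the memo.
The crate reaches the report via the crate → the contract → the report.
No chain forces the sample (or any of the others) ahead of the report.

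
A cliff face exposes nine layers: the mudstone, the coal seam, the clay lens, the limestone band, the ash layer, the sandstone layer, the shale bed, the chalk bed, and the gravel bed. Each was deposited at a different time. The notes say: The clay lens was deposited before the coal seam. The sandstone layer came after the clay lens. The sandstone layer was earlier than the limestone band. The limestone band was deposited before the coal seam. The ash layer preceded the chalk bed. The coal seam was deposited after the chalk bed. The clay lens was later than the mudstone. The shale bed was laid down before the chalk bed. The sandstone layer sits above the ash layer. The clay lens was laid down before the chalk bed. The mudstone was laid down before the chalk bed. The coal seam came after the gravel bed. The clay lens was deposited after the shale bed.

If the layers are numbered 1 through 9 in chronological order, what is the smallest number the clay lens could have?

3

The mudstone and the shale bed must both come before the clay lens — 2 forced predecessors.
Nothing else is forced ahead of the clay lens, so its earliest slot is position 2 + 1 = 3.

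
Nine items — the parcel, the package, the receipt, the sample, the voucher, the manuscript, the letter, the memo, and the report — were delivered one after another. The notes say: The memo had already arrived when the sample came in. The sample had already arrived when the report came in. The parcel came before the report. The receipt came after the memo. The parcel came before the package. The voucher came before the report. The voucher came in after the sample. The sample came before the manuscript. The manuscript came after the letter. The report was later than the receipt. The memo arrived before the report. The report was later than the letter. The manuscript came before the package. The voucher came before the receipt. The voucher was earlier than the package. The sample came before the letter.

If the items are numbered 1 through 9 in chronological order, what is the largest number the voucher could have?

The voucher must come before the package, the receipt, and the report — 3 items forced after it.
Everything else can be placed before the voucher in some valid order, so the voucher can sit as late as position 9 − 3 = 6.

6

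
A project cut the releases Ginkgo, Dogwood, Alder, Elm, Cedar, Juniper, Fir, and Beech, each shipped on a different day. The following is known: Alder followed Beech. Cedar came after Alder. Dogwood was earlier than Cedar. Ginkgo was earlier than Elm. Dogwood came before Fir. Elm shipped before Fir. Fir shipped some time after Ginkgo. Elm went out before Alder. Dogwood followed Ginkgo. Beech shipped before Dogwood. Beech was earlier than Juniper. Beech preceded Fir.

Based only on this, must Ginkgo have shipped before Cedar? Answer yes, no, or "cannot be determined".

yes

Chain the constraints: Ginkgo → Dogwood → Cedar. Each link is directly stated, so Ginkgo comes before Cedar.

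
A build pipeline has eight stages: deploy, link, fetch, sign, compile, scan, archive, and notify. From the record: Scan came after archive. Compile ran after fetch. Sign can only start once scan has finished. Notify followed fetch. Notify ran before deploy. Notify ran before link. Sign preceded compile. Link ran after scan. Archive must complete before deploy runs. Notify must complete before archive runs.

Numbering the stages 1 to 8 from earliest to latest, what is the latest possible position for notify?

2

Notify must come before archive, compile, deploy, link, scan, and sign — 6 stages forced after it.
Everything else can be placed before notify in some valid order, so notify can sit as late as position 8 − 6 = 2.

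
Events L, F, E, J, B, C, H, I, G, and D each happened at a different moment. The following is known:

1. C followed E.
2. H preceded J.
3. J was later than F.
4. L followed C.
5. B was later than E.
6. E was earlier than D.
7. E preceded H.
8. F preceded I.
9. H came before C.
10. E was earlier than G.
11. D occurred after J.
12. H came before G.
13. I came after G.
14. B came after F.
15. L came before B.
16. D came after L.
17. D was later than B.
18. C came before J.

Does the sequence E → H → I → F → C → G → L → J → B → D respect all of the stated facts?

The constraints require F before I, but in the proposed sequence I appears ahead of F. That one violation is enough.

no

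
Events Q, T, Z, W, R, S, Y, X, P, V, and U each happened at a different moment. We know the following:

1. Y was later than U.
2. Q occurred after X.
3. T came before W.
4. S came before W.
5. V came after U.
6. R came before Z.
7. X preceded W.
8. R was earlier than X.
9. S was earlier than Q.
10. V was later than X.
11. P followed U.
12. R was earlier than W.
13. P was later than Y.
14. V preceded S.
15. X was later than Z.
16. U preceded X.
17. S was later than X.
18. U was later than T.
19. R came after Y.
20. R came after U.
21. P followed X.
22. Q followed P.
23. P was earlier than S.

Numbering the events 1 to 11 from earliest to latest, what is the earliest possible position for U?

T must come before U — 1 forced predecessor.
Nothing else is forced ahead of U, so its earliest slot is position 1 + 1 = 2.

2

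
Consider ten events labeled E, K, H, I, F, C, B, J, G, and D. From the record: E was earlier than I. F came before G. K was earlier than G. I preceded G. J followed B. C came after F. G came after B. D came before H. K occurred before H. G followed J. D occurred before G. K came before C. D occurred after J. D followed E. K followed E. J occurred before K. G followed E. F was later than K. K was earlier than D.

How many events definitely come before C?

5

Directly stated before C: F and K.
B reaches C via B → J → K → C.
E reaches C via E → K → C.
J reaches C via J → K → C.
No chain forces H (or any of the others) ahead of C.
That's B, E, F, J, and K — 5 in all.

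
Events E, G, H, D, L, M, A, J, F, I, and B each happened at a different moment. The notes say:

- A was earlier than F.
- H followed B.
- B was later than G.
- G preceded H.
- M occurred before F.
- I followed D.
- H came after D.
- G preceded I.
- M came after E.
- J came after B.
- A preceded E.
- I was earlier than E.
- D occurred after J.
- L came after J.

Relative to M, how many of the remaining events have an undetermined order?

2

Forced before M: A, B, D, E, G, I, and J; forced after M: F.
That leaves H and L with no forced order relative to M — 2.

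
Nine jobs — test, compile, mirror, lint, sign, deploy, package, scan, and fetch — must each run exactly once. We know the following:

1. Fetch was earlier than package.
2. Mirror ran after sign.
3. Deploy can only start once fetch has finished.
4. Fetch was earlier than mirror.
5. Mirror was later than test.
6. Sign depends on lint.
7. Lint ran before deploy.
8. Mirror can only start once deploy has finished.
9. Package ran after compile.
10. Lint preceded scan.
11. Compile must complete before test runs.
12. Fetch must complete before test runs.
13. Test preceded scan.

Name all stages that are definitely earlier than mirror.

Directly stated before mirror: deploy, fetch, sign, and test.
Compile reaches mirror via compile → test → mirror.
Lint reaches mirror via lint → sign → mirror.

compile, deploy, fetch, lint, sign, test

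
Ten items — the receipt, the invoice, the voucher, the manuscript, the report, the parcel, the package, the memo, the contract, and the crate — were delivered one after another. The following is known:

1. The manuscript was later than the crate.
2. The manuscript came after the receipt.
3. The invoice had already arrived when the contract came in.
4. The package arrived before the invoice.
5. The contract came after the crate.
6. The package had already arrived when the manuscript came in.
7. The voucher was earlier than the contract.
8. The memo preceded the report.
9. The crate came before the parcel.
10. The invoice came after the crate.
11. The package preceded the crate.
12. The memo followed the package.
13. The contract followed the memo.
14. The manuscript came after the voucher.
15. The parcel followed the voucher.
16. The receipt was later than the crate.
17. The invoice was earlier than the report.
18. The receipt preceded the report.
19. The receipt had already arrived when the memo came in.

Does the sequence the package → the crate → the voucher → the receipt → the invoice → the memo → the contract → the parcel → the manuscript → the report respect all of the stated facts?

Check each stated constraint against the proposed order — e.g. the crate is ahead of the manuscript; the package is ahead of the manuscript. Every pair is in the required order; nothing is violated.

yes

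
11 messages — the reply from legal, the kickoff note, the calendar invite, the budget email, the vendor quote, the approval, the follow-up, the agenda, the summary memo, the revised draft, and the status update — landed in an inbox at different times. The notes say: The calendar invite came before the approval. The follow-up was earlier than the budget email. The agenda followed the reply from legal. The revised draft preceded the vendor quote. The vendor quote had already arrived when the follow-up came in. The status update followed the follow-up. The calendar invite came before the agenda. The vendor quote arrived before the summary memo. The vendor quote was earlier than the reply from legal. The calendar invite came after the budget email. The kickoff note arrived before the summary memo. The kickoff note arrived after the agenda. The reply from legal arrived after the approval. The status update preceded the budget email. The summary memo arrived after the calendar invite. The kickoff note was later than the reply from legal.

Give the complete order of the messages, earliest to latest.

the revised draft, the vendor quote, the follow-up, the status update, the budget email, the calendar invite, the approval, the reply from legal, the agenda, the kickoff note, the summary memo

The constraints fix every adjacent pair, so only one ordering works:
the revised draft → the vendor quote → the follow-up → the status update → the budget email → the calendar invite → the approval → the reply from legal → the agenda → the kickoff note → the summary memo.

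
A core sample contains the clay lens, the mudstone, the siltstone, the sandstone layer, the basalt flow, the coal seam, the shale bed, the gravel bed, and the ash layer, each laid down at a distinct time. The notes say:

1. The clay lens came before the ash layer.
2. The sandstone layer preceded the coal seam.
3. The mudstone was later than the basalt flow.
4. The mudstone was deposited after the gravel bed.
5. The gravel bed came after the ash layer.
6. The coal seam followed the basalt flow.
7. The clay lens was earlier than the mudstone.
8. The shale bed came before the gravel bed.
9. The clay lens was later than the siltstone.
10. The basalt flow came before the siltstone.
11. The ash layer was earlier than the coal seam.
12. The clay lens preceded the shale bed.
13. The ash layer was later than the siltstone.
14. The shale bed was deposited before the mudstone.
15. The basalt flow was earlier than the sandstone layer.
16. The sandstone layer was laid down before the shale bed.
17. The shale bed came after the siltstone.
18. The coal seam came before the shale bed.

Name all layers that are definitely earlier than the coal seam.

Directly stated before the coal seam: the ash layer, the basalt flow, and the sandstone layer.
The clay lens reaches the coal seam via the clay lens → the ash layer → the coal seam.
The siltstone reaches the coal seam via the siltstone → the ash layer → the coal seam.

the ash layer, the basalt flow, the clay lens, the sandstone layer, the siltstone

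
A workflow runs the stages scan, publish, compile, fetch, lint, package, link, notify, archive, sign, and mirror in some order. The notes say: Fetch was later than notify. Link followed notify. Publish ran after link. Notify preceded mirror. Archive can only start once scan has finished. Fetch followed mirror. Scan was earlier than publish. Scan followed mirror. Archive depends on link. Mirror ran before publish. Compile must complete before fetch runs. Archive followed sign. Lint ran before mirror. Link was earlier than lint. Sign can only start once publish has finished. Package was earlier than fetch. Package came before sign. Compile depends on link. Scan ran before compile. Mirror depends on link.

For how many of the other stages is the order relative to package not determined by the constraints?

7

Forced after package: archive, fetch, and sign.
That leaves compile, link, lint, mirror, notify, publish, and scan with no forced order relative to package — 7.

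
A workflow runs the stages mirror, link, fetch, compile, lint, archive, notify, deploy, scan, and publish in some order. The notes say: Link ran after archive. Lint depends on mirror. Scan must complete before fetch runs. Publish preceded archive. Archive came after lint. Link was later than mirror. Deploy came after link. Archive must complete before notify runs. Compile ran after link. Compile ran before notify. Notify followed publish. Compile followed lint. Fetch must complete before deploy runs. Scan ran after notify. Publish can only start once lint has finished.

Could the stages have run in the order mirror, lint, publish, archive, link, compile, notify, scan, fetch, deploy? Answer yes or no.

Check each stated constraint against the proposed order — e.g. mirror is ahead of link; link is ahead of deploy. Every pair is in the required order; nothing is violated.

yes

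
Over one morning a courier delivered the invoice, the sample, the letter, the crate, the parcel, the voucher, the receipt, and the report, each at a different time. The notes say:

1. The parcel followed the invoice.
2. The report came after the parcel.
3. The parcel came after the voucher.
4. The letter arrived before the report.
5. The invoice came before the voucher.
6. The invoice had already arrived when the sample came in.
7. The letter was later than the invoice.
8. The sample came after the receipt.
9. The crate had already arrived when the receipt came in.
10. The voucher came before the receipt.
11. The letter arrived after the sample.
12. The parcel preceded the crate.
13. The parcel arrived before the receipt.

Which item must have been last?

the report

Every other item has a chain of constraints placing it before the report, so the report is last.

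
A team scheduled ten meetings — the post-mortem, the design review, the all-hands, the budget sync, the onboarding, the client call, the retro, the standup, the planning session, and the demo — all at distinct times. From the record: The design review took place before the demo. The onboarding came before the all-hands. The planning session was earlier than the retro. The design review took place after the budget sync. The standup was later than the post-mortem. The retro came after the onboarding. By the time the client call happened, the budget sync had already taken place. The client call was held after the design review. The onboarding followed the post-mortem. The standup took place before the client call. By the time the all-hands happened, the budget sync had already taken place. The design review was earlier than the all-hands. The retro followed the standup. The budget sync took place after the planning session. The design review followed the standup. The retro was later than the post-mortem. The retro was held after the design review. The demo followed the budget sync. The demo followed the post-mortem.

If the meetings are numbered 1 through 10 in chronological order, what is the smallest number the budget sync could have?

The planning session must come before the budget sync — 1 forced predecessor.
Nothing else is forced ahead of the budget sync, so its earliest slot is position 1 + 1 = 2.

2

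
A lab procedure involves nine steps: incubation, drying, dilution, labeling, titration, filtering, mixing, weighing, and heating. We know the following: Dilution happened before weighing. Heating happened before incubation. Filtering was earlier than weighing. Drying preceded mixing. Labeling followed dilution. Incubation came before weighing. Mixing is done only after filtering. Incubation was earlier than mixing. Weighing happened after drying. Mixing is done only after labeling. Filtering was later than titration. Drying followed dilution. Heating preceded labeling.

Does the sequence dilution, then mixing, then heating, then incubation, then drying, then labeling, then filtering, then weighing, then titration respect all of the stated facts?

The constraints require drying before mixing, but in the proposed sequence mixing appears ahead of drying. That one violation is enough.

no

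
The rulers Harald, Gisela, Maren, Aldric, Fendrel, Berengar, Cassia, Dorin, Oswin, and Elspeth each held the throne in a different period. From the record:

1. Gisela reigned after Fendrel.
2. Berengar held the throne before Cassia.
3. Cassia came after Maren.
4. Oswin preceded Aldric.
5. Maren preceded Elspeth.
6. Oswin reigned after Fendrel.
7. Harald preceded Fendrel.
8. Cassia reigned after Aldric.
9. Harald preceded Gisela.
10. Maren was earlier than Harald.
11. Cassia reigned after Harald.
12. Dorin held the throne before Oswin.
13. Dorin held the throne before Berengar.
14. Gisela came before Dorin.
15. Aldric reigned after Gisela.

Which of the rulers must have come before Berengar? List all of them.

Directly stated before Berengar: Dorin.
Fendrel reaches Berengar via Fendrel → Gisela → Dorin → Berengar.
Gisela reaches Berengar via Gisela → Dorin → Berengar.
Harald reaches Berengar via Harald → Gisela → Dorin → Berengar.
Likewise Maren reaches Berengar by chaining the stated constraints.

Dorin, Fendrel, Gisela, Harald, Maren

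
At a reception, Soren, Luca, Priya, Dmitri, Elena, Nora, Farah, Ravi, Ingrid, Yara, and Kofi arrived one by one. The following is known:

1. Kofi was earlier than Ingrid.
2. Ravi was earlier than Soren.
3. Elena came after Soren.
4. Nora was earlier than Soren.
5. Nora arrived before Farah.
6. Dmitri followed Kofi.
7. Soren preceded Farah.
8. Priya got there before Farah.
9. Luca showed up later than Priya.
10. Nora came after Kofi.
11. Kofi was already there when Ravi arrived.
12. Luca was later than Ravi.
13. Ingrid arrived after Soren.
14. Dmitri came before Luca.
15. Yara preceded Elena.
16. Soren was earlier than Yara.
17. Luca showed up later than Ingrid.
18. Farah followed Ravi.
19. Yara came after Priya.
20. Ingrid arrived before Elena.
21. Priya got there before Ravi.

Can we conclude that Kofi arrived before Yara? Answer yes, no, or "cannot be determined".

yes

Chain the constraints: Kofi → Nora → Soren → Yara. Each link is directly stated, so Kofi comes before Yara.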